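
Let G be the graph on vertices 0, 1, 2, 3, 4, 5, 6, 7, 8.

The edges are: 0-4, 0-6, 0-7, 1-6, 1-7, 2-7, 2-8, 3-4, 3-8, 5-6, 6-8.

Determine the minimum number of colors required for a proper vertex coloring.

3

The cycle 7-1-6-8-2-7 has odd length 5, so it cannot be 2-colored; at least 3 colors are needed.
3 colors suffice: 0=b, 1=b, 2=c, 3=a, 4=c, 5=b, 6=a, 7=a, 8=b. Each edge has distinct colors on its endpoints.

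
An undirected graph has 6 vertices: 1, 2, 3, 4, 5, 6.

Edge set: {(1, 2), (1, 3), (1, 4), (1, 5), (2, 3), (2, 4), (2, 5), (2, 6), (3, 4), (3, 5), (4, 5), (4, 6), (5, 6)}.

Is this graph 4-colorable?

No

1, 2, 3, 4, 5 form a clique, so at least 5 colors are needed.
So 4 colors are not enough.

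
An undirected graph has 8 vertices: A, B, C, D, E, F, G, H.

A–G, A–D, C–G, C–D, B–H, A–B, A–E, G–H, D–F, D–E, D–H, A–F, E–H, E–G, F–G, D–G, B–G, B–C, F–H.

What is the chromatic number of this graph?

A, D, F, G are mutually adjacent (a clique of size 4), so at least 4 colors are needed.
4 colors suffice: A=3, B=2, C=3, D=2, E=4, F=4, G=1, H=3. Every edge joins two different colors.

4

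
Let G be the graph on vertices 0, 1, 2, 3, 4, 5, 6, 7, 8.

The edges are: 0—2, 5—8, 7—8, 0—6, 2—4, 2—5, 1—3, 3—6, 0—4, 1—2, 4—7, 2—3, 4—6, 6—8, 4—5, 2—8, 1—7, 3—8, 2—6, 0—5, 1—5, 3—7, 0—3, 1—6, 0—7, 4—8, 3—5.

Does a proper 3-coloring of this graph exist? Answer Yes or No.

1, 2, 3, 5 are mutually adjacent (a clique of size 4), so at least 4 colors are needed.
So 3 colors are not enough.

No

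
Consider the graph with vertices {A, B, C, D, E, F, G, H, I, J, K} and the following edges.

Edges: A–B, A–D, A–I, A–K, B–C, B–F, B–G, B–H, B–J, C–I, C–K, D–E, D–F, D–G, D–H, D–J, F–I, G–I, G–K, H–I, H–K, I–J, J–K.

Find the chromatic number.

H and K are adjacent, so at least 2 colors are needed.
A valid assignment using 2 colors: A=blue, B=red, C=blue, D=red, E=blue, F=blue, G=blue, H=blue, I=red, J=blue, K=red. No two adjacent vertices share a color.

2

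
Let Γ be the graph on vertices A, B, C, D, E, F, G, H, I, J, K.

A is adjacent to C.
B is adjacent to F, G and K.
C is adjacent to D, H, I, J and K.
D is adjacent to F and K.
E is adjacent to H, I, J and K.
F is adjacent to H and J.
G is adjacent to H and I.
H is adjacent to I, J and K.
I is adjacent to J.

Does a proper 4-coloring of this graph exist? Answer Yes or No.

Yes

The chromatic number is 4. C, H, I, J form a clique, so at least 4 colors are needed.
4 colors suffice: A=1, B=1, C=2, D=1, E=2, F=2, G=2, H=1, I=3, J=4, K=3.
That is already a proper 4-coloring.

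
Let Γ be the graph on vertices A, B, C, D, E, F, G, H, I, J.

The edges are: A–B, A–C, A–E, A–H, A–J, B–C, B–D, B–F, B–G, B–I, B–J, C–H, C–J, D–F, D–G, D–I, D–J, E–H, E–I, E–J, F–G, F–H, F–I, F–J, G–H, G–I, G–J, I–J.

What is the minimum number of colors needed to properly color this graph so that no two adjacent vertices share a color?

B, D, F, G, I, J form a clique, so at least 6 colors are needed.
6 colors suffice: color 1 → {H, J}; color 2 → {B, E}; color 3 → {A, F}; color 4 → {C, I}; color 5 → {G}; color 6 → {D}. Every edge joins two different colors.

6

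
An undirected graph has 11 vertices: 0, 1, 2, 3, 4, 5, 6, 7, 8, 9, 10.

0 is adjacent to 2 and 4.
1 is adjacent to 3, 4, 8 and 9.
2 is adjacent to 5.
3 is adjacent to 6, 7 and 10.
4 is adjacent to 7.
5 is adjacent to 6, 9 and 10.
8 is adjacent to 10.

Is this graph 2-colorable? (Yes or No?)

The cycle 5-10-3-1-9-5 has odd length 5, so it cannot be 2-colored; at least 3 colors are needed.
So 2 colors are not enough.

No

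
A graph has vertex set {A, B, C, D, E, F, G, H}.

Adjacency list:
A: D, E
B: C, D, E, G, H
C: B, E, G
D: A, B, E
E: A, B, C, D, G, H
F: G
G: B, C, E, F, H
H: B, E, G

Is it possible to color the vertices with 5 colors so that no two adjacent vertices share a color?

Yes

The chromatic number is 4. B, C, E, G are mutually adjacent (a clique of size 4), so at least 4 colors are needed.
One proper 4-coloring: A=green, B=green, C=yellow, D=blue, E=red, F=red, G=blue, H=yellow.
Since 5 ≥ 4, a proper 5-coloring certainly exists.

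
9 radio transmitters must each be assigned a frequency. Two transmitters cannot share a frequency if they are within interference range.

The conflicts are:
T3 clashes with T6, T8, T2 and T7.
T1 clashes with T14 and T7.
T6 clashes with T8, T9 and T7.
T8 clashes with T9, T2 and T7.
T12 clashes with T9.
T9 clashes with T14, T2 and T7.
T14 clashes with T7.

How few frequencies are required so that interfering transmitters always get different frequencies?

T3, T6, T8, T7 pairwise conflict, so at least 4 frequencies are needed.
A valid assignment using 4 frequencies: T3=1, T1=1, T6=4, T8=3, T12=2, T9=1, T14=3, T2=2, T7=2. Every pair that conflicts lands in different frequencies.

4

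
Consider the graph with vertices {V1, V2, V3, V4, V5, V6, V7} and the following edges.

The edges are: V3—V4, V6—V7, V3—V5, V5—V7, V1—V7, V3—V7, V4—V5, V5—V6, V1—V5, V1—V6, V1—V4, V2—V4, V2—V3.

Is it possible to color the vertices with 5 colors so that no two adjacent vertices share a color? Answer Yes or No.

Yes

The chromatic number is 4. V1, V5, V6, V7 are pairwise adjacent (a clique of size 4), so at least 4 colors are needed.
4 colors suffice: color 1 → {V2, V5}; color 2 → {V1, V3}; color 3 → {V4, V7}; color 4 → {V6}.
Since 5 ≥ 4, a proper 5-coloring certainly exists.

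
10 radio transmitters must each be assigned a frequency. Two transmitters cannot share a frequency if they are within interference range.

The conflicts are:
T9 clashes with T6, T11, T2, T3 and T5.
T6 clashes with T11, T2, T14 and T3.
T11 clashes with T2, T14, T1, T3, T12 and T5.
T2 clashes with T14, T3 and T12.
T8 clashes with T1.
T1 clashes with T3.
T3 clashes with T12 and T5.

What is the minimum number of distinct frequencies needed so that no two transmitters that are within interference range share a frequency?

T9, T6, T11, T2, T3 are mutually in conflict, so at least 5 frequencies are needed.
5 frequencies suffice: frequency 1 → {T11, T8}; frequency 2 → {T14, T3}; frequency 3 → {T2, T1, T5}; frequency 4 → {T6, T12}; frequency 5 → {T9}. No two conflicting transmitters share a frequency.

5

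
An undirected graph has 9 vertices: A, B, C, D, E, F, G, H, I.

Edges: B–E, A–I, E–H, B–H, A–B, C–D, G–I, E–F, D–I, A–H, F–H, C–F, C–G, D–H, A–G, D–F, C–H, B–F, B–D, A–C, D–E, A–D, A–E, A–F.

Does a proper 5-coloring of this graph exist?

No

A, B, D, E, F, H form a clique, so at least 6 colors are needed.
So 5 colors are not enough.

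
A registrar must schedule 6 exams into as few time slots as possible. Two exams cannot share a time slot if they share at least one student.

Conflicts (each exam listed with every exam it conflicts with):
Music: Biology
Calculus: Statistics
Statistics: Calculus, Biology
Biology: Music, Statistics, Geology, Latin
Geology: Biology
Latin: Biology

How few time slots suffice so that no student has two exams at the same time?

Biology and Geology conflict, so at least 2 time slots are needed.
A valid assignment using 2 time slots: Music=2, Calculus=1, Statistics=2, Biology=1, Geology=2, Latin=2. Each listed conflict is separated.

2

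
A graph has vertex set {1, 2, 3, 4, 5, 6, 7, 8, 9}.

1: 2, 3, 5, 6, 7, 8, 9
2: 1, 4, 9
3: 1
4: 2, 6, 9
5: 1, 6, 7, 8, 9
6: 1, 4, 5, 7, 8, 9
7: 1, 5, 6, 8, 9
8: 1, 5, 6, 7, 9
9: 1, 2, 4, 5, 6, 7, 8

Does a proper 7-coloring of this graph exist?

Yes

The chromatic number is 6. 1, 5, 6, 7, 8, 9 are mutually adjacent (a clique of size 6), so at least 6 colors are needed.
A valid assignment using 6 colors: 1=a, 2=c, 3=b, 4=a, 5=e, 6=c, 7=f, 8=d, 9=b.
Since 7 ≥ 6, a proper 7-coloring certainly exists.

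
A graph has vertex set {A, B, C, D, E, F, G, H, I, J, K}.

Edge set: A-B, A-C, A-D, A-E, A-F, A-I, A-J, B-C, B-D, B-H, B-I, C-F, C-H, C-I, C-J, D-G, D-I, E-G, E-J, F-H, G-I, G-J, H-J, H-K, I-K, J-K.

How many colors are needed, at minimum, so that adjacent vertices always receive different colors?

A, B, D, I form a clique, so at least 4 colors are needed.
4 colors suffice: color 1 → {A, G, H}; color 2 → {F, I, J}; color 3 → {C, D, E, K}; color 4 → {B}. Every edge joins two different colors.

4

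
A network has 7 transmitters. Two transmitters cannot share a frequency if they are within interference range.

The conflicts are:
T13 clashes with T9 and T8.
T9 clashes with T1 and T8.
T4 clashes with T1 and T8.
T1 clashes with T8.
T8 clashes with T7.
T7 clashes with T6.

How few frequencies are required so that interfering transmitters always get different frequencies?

T4, T1, T8 all conflict with each other, so at least 3 frequencies are needed.
Using 3 frequencies: T13=3, T9=2, T4=2, T1=3, T8=1, T7=2, T6=1. No two conflicting transmitters share a frequency.

3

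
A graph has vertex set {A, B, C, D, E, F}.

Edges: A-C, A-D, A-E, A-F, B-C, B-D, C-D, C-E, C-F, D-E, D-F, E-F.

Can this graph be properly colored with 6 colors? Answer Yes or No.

The chromatic number is 5. A, C, D, E, F are pairwise adjacent (a clique of size 5), so at least 5 colors are needed.
5 colors suffice: A=green, B=green, C=red, D=blue, E=yellow, F=purple.
Since 6 ≥ 5, a proper 6-coloring certainly exists.

Yes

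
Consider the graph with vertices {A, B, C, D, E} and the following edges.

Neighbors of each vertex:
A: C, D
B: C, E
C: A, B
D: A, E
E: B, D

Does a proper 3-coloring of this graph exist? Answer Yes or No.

Yes

The chromatic number is 3. The cycle E-D-A-C-B-E has odd length 5, so it cannot be 2-colored; at least 3 colors are needed.
3 colors suffice: color 1 → {A, B}; color 2 → {C, D}; color 3 → {E}.
That is already a proper 3-coloring.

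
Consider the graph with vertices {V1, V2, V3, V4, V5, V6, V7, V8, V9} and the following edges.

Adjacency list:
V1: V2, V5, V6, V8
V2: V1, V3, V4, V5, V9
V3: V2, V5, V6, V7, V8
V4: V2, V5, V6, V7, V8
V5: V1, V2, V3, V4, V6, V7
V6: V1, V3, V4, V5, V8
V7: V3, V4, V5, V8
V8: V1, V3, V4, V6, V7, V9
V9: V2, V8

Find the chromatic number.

V1, V6, V8 form a triangle, so at least 3 colors are needed.
3 colors suffice: color 1 → {V5, V8}; color 2 → {V2, V6, V7}; color 3 → {V1, V3, V4, V9}. Each edge has distinct colors on its endpoints.

3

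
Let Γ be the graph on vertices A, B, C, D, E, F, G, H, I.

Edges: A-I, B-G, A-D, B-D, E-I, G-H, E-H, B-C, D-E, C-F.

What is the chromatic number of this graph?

The cycle G-B-D-E-H-G has odd length 5, so it cannot be 2-colored; at least 3 colors are needed.
3 colors suffice: color red → {C, D, H, I}; color blue → {A, B, E, F}; color green → {G}. Each edge has distinct colors on its endpoints.

3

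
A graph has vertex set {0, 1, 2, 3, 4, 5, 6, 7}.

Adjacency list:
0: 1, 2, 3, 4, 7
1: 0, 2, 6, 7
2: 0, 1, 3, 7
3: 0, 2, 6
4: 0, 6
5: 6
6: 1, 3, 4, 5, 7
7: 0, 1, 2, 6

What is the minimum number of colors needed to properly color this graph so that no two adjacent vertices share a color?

0, 1, 2, 7 are pairwise adjacent (a clique of size 4), so at least 4 colors are needed.
4 colors suffice: color a → {0, 6}; color b → {2, 4, 5}; color c → {1, 3}; color d → {7}. Every edge joins two different colors.

4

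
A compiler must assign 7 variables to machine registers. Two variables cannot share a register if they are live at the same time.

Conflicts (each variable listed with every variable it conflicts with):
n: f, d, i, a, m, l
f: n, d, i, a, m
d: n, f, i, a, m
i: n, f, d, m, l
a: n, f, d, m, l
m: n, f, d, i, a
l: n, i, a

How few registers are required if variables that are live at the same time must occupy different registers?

5

n, f, d, i, m pairwise conflict, so at least 5 registers are needed.
Using 5 registers: n=1, f=5, d=3, i=2, a=2, m=4, l=3. No two conflicting variables share a register.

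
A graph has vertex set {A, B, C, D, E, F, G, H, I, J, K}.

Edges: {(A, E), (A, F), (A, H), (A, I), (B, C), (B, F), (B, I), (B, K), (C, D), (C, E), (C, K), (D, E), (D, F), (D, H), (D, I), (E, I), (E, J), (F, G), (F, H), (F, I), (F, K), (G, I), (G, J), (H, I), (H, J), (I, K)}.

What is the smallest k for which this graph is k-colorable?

B, F, I, K are mutually adjacent (a clique of size 4), so at least 4 colors are needed.
One proper 4-coloring: A=4, B=3, C=1, D=4, E=2, F=2, G=3, H=3, I=1, J=1, K=4. Every edge joins two different colors.

4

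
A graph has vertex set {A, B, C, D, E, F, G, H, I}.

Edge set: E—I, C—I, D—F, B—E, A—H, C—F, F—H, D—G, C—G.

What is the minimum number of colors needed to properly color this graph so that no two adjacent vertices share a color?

2

F and H are adjacent, so at least 2 colors are needed.
2 colors suffice: color red → {A, B, F, G, I}; color blue → {C, D, E, H}. Each edge has distinct colors on its endpoints.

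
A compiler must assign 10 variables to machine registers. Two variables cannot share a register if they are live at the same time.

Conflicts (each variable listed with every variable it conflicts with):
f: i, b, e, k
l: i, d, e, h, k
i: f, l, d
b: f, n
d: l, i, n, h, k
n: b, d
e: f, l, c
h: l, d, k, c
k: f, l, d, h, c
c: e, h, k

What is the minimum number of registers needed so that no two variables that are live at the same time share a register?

4

l, d, h, k pairwise conflict, so at least 4 registers are needed.
4 registers suffice: register 1 → {f, l, n, c}; register 2 → {b, d, e}; register 3 → {i, k}; register 4 → {h}. No two conflicting variables share a register.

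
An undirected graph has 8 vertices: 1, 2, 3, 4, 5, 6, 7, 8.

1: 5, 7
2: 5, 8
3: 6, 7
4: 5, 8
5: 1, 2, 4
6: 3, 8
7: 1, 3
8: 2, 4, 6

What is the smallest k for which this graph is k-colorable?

The cycle 7-3-6-8-2-5-1-7 has odd length 7, so it cannot be 2-colored; at least 3 colors are needed.
3 colors suffice: color red → {5, 7, 8}; color blue → {1, 2, 4, 6}; color green → {3}. Every edge joins two different colors.

3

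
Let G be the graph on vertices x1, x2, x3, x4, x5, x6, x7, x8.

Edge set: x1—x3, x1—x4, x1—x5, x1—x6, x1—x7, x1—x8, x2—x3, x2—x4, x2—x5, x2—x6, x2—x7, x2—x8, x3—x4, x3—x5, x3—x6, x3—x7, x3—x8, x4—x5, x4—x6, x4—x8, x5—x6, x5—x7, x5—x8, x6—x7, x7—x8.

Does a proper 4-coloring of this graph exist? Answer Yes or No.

No

x2, x3, x5, x7, x8 are pairwise adjacent (a clique of size 5), so at least 5 colors are needed.
So 4 colors are not enough.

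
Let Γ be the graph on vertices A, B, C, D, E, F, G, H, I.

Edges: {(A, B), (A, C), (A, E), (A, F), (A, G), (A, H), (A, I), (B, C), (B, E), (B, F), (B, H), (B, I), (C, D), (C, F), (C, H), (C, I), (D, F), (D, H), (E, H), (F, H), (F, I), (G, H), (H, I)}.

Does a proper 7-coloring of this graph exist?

The chromatic number is 6. A, B, C, F, H, I are mutually adjacent (a clique of size 6), so at least 6 colors are needed.
6 colors suffice: color 1 → {H}; color 2 → {A, D}; color 3 → {B, G}; color 4 → {E, F}; color 5 → {C}; color 6 → {I}.
Since 7 ≥ 6, a proper 7-coloring certainly exists.

Yes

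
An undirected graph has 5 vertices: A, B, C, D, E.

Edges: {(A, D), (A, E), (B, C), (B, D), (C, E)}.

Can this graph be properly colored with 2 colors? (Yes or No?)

The cycle C-E-A-D-B-C has odd length 5, so it cannot be 2-colored; at least 3 colors are needed.
So 2 colors are not enough.

No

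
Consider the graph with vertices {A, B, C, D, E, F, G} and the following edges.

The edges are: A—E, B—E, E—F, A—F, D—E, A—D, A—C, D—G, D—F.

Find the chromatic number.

A, D, E, F are pairwise adjacent (a clique of size 4), so at least 4 colors are needed.
4 colors suffice: color red → {C, E, G}; color blue → {A, B}; color green → {D}; color yellow → {F}. No two adjacent vertices share a color.

4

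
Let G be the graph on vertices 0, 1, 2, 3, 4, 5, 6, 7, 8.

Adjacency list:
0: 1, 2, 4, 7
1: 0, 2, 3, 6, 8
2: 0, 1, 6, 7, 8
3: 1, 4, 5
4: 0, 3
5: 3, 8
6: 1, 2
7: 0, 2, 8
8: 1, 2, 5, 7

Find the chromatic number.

3

1, 2, 6 form a triangle, so at least 3 colors are needed.
3 colors suffice: color a → {1, 4, 5, 7}; color b → {2, 3}; color c → {0, 6, 8}. No two adjacent vertices share a color.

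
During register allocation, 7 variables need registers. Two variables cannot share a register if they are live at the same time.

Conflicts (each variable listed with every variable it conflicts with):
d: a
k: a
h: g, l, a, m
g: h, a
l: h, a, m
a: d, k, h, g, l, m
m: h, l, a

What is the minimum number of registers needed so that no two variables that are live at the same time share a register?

4

h, l, a, m pairwise conflict, so at least 4 registers are needed.
A valid assignment using 4 registers: d=2, k=2, h=2, g=3, l=3, a=1, m=4. No two conflicting variables share a register.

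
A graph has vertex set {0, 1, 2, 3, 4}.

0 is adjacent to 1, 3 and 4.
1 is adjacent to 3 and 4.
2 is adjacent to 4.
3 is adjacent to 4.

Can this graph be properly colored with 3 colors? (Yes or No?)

No

0, 1, 3, 4 are pairwise adjacent (a clique of size 4), so at least 4 colors are needed.
So 3 colors are not enough.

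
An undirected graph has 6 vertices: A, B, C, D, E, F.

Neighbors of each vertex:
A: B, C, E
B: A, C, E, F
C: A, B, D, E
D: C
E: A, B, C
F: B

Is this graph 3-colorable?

No

A, B, C, E form a clique, so at least 4 colors are needed.
So 3 colors are not enough.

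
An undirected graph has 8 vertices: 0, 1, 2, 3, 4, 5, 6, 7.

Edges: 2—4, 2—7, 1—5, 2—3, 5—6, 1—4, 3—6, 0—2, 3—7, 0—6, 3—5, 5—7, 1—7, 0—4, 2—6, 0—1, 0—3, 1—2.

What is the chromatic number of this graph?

4

0, 1, 2, 4 form a clique, so at least 4 colors are needed.
4 colors suffice: color red → {2, 5}; color blue → {1, 3}; color green → {0, 7}; color yellow → {4, 6}. Each edge has distinct colors on its endpoints.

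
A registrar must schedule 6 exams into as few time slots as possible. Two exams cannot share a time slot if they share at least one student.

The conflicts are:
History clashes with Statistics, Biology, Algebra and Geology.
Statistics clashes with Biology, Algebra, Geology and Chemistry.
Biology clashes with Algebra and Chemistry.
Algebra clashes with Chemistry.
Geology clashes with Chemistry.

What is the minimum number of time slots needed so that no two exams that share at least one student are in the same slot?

History, Statistics, Biology, Algebra pairwise conflict, so at least 4 time slots are needed.
4 time slots suffice: History=2, Statistics=1, Biology=4, Algebra=3, Geology=3, Chemistry=2. Each listed conflict is separated.

4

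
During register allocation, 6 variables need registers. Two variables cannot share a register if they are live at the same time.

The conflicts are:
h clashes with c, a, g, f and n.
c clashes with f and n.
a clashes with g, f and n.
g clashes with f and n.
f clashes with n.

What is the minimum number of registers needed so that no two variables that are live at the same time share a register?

5

h, a, g, f, n pairwise conflict, so at least 5 registers are needed.
5 registers suffice: h=1, c=4, a=5, g=4, f=3, n=2. Every pair that conflicts lands in different registers.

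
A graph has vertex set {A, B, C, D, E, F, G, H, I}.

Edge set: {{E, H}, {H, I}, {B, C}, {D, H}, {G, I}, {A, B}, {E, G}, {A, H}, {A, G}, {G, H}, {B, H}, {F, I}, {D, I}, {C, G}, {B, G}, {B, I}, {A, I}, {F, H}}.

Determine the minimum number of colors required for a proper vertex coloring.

A, B, G, H, I form a clique, so at least 5 colors are needed.
A valid assignment using 5 colors: A=5, B=4, C=1, D=2, E=3, F=2, G=2, H=1, I=3. No two adjacent vertices share a color.

5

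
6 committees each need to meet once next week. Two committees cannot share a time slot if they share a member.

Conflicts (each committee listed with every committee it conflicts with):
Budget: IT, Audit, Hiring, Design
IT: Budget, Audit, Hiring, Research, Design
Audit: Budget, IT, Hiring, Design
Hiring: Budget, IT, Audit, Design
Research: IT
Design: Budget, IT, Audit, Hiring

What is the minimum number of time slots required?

Budget, IT, Audit, Hiring, Design pairwise conflict, so at least 5 time slots are needed.
5 time slots suffice: time slot 1 → {IT}; time slot 2 → {Research, Design}; time slot 3 → {Budget}; time slot 4 → {Hiring}; time slot 5 → {Audit}. Each listed conflict is separated.

5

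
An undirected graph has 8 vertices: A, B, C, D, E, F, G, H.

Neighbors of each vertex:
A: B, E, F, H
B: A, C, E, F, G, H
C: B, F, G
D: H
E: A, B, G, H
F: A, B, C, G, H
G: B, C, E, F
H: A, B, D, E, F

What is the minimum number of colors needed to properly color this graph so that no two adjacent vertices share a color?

4

B, C, F, G form a clique, so at least 4 colors are needed.
4 colors suffice: color 1 → {B, D}; color 2 → {E, F}; color 3 → {G, H}; color 4 → {A, C}. No two adjacent vertices share a color.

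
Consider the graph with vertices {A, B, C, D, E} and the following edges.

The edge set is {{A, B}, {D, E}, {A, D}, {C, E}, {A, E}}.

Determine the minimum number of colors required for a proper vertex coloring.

A, D, E are mutually adjacent, so at least 3 colors are needed.
One proper 3-coloring: A=1, B=2, C=1, D=3, E=2. Each edge has distinct colors on its endpoints.

3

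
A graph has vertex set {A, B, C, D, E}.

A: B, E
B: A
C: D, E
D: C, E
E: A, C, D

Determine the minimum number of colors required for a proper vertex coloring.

3

C, D, E are mutually adjacent, so at least 3 colors are needed.
A valid assignment using 3 colors: A=2, B=1, C=2, D=3, E=1. No two adjacent vertices share a color.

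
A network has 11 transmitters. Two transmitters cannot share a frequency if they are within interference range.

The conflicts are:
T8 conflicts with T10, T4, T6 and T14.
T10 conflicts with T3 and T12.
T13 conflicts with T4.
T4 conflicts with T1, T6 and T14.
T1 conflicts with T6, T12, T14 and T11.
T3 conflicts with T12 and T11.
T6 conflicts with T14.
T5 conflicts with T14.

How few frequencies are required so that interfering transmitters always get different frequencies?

4

T4, T1, T6, T14 all conflict with each other, so at least 4 frequencies are needed.
Using 4 frequencies: T8=1, T10=2, T13=1, T4=3, T1=1, T3=1, T6=4, T5=1, T12=3, T14=2, T11=2. Each listed conflict is separated.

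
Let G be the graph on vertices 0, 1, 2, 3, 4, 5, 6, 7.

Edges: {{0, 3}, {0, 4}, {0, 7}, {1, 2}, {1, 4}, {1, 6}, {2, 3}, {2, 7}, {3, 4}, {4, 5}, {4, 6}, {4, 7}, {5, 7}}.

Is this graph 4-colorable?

Yes

The chromatic number is 3. 4, 5, 7 form a triangle, so at least 3 colors are needed.
3 colors suffice: color a → {2, 4}; color b → {1, 3, 7}; color c → {0, 5, 6}.
Since 4 ≥ 3, a proper 4-coloring certainly exists.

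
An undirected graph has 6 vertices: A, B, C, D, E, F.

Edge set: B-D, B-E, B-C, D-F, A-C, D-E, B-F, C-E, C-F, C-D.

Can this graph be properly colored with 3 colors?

No

B, C, D, E are mutually adjacent (a clique of size 4), so at least 4 colors are needed.
So 3 colors are not enough.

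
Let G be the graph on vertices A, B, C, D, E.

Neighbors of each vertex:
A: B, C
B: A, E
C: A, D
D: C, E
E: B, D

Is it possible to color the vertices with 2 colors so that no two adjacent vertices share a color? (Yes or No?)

No

The cycle B-A-C-D-E-B has odd length 5, so it cannot be 2-colored; at least 3 colors are needed.
So 2 colors are not enough.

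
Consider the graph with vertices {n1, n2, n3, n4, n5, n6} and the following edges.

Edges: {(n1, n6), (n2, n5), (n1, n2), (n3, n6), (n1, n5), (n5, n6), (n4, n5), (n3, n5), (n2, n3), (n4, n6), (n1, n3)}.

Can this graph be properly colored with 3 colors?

No

n1, n2, n3, n5 are mutually adjacent (a clique of size 4), so at least 4 colors are needed.
So 3 colors are not enough.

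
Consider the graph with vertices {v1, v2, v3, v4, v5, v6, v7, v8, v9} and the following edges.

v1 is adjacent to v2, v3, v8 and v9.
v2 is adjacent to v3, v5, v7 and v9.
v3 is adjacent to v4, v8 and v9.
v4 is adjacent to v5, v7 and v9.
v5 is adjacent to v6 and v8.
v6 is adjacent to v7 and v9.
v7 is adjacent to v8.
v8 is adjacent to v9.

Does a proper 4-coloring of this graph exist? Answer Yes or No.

Yes

The chromatic number is 4. v1, v3, v8, v9 are mutually adjacent (a clique of size 4), so at least 4 colors are needed.
4 colors suffice: color 1 → {v5, v7, v9}; color 2 → {v3, v6}; color 3 → {v2, v4, v8}; color 4 → {v1}.
That is already a proper 4-coloring.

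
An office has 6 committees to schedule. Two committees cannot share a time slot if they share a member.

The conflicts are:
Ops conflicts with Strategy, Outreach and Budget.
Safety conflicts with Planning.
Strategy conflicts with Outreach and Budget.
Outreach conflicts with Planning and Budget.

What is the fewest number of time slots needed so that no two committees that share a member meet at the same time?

4

Ops, Strategy, Outreach, Budget all conflict with each other, so at least 4 time slots are needed.
4 time slots suffice: time slot 1 → {Safety, Outreach}; time slot 2 → {Strategy, Planning}; time slot 3 → {Ops}; time slot 4 → {Budget}. Every pair that conflicts lands in different time slots.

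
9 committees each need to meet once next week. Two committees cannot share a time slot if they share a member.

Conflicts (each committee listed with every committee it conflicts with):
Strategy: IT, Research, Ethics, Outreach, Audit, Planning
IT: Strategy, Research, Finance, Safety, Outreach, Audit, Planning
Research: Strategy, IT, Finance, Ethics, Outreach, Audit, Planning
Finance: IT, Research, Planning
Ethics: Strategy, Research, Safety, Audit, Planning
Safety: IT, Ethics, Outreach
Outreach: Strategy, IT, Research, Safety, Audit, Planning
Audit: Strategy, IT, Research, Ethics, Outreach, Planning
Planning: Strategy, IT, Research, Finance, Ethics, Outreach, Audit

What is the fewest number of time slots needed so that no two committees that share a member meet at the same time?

Strategy, IT, Research, Outreach, Audit, Planning pairwise conflict, so at least 6 time slots are needed.
6 time slots suffice: time slot 1 → {Research, Safety}; time slot 2 → {IT, Ethics}; time slot 3 → {Planning}; time slot 4 → {Finance, Outreach}; time slot 5 → {Audit}; time slot 6 → {Strategy}. Each listed conflict is separated.

6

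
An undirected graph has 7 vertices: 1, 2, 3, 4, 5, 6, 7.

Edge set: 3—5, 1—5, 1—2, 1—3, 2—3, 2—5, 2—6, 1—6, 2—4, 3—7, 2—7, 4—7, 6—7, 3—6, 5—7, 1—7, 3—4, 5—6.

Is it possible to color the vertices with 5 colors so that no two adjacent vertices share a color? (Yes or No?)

1, 2, 3, 5, 6, 7 are pairwise adjacent (a clique of size 6), so at least 6 colors are needed.
So 5 colors are not enough.

No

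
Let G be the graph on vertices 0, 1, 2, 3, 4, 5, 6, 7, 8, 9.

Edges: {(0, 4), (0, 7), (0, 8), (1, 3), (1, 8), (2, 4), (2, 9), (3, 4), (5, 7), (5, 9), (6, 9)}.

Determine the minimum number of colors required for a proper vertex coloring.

3

The cycle 0-4-3-1-8-0 has odd length 5, so it cannot be 2-colored; at least 3 colors are needed.
3 colors suffice: color a → {1, 4, 7, 9}; color b → {0, 2, 3, 5, 6}; color c → {8}. Each edge has distinct colors on its endpoints.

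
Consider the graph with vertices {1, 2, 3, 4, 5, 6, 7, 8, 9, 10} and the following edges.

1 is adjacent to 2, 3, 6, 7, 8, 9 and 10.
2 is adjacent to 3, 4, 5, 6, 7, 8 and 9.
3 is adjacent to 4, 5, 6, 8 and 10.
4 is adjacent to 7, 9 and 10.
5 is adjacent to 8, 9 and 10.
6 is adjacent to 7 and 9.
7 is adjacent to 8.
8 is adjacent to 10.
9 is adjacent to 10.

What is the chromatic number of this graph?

1, 2, 6, 9 form a clique, so at least 4 colors are needed.
One proper 4-coloring: 1=c, 2=a, 3=b, 4=c, 5=c, 6=d, 7=b, 8=d, 9=b, 10=a. Every edge joins two different colors.

4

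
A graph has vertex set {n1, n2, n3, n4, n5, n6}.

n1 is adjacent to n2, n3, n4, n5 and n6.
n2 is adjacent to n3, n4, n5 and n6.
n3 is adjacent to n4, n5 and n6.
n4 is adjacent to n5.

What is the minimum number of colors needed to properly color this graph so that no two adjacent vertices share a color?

n1, n2, n3, n4, n5 form a clique, so at least 5 colors are needed.
5 colors suffice: color 1 → {n1}; color 2 → {n2}; color 3 → {n3}; color 4 → {n4, n6}; color 5 → {n5}. No two adjacent vertices share a color.

5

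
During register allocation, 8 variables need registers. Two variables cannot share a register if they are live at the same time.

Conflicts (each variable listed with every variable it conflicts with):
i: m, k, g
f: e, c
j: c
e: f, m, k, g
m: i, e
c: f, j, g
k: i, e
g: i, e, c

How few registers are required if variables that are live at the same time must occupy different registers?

2

i and m conflict, so at least 2 registers are needed.
2 registers suffice: register 1 → {i, e, c}; register 2 → {f, j, m, k, g}. Each listed conflict is separated.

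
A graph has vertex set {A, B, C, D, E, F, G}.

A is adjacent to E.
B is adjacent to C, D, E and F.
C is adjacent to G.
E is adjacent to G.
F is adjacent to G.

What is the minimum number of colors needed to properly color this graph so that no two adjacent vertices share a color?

2

E and G are adjacent, so at least 2 colors are needed.
One proper 2-coloring: A=1, B=1, C=2, D=2, E=2, F=2, G=1. Each edge has distinct colors on its endpoints.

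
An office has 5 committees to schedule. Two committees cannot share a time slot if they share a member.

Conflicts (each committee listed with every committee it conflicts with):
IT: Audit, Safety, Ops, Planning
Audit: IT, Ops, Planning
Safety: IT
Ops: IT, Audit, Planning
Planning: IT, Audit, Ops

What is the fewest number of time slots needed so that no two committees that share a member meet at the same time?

IT, Audit, Ops, Planning pairwise conflict, so at least 4 time slots are needed.
4 time slots suffice: time slot 1 → {IT}; time slot 2 → {Audit, Safety}; time slot 3 → {Planning}; time slot 4 → {Ops}. Each listed conflict is separated.

4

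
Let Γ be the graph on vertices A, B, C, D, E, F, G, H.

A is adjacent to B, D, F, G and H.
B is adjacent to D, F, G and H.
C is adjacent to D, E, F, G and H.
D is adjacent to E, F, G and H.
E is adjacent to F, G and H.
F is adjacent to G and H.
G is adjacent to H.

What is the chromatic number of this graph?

A, B, D, F, G, H are mutually adjacent (a clique of size 6), so at least 6 colors are needed.
One proper 6-coloring: A=6, B=5, C=6, D=2, E=5, F=1, G=4, H=3. No two adjacent vertices share a color.

6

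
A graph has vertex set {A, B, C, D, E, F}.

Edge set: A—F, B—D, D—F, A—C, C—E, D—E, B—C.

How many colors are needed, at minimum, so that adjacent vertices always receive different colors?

3

The cycle F-A-C-E-D-F has odd length 5, so it cannot be 2-colored; at least 3 colors are needed.
3 colors suffice: color red → {C, D}; color blue → {A, B, E}; color green → {F}. Each edge has distinct colors on its endpoints.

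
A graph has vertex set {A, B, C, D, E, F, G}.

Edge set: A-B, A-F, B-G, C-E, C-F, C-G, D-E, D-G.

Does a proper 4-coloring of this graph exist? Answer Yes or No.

The chromatic number is 3. The cycle F-C-G-B-A-F has odd length 5, so it cannot be 2-colored; at least 3 colors are needed.
3 colors suffice: color 1 → {A, E, G}; color 2 → {B, C, D}; color 3 → {F}.
Since 4 ≥ 3, a proper 4-coloring certainly exists.

Yes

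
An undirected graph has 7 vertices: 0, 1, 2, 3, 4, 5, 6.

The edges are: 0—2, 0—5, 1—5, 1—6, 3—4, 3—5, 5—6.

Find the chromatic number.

3

1, 5, 6 form a triangle, so at least 3 colors are needed.
3 colors suffice: color a → {2, 4, 5}; color b → {0, 3, 6}; color c → {1}. Each edge has distinct colors on its endpoints.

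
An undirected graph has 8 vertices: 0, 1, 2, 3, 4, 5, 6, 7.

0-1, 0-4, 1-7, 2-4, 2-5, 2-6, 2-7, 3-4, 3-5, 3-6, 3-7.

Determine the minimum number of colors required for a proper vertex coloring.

The cycle 2-4-0-1-7-2 has odd length 5, so it cannot be 2-colored; at least 3 colors are needed.
3 colors suffice: color a → {0, 2, 3}; color b → {4, 5, 6, 7}; color c → {1}. Each edge has distinct colors on its endpoints.

3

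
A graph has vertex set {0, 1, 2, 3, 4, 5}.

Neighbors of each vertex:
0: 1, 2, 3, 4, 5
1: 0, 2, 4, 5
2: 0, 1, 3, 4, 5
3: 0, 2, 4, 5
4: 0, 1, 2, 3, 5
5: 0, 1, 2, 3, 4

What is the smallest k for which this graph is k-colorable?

5

0, 1, 2, 4, 5 are mutually adjacent (a clique of size 5), so at least 5 colors are needed.
5 colors suffice: color red → {5}; color blue → {4}; color green → {2}; color yellow → {0}; color purple → {1, 3}. No two adjacent vertices share a color.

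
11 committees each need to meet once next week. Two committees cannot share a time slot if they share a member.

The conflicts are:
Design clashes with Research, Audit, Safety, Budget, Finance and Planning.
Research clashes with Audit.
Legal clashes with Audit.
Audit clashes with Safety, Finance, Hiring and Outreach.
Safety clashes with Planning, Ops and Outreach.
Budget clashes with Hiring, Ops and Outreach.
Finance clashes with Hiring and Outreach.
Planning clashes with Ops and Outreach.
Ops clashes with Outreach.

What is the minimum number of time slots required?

Safety, Planning, Ops, Outreach all conflict with each other, so at least 4 time slots are needed.
4 time slots suffice: Design=2, Research=3, Legal=2, Audit=1, Safety=3, Budget=1, Finance=3, Hiring=2, Planning=1, Ops=4, Outreach=2. No two conflicting committees share a time slot.

4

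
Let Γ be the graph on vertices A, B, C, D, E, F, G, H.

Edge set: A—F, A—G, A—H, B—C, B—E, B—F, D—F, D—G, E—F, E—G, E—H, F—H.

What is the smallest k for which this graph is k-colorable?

A, F, H are pairwise adjacent, so at least 3 colors are needed.
One proper 3-coloring: A=blue, B=green, C=red, D=blue, E=blue, F=red, G=red, H=green. Every edge joins two different colors.

3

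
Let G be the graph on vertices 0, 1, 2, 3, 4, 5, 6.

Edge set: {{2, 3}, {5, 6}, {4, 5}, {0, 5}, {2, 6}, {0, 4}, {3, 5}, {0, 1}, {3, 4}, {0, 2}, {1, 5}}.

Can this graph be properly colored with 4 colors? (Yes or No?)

The chromatic number is 3. 0, 1, 5 are mutually adjacent, so at least 3 colors are needed.
3 colors suffice: color a → {2, 5}; color b → {0, 3, 6}; color c → {1, 4}.
Since 4 ≥ 3, a proper 4-coloring certainly exists.

Yes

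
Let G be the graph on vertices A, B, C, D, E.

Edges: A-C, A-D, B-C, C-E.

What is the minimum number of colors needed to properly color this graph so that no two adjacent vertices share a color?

B and C are adjacent, so at least 2 colors are needed.
2 colors suffice: color 1 → {C, D}; color 2 → {A, B, E}. No two adjacent vertices share a color.

2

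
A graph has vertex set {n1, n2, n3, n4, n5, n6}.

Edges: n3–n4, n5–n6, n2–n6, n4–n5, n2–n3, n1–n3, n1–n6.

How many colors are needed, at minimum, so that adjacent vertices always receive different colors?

3

The cycle n5-n6-n1-n3-n4-n5 has odd length 5, so it cannot be 2-colored; at least 3 colors are needed.
A valid assignment using 3 colors: n1=2, n2=2, n3=1, n4=2, n5=3, n6=1. Each edge has distinct colors on its endpoints.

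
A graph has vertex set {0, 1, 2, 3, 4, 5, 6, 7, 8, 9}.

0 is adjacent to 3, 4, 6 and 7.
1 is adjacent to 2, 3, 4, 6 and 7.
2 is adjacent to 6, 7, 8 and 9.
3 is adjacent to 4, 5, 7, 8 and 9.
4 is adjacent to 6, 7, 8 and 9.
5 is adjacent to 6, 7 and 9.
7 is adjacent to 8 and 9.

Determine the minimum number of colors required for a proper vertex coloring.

4

3, 5, 7, 9 form a clique, so at least 4 colors are needed.
4 colors suffice: color red → {6, 7}; color blue → {2, 4, 5}; color green → {3}; color yellow → {0, 1, 8, 9}. Each edge has distinct colors on its endpoints.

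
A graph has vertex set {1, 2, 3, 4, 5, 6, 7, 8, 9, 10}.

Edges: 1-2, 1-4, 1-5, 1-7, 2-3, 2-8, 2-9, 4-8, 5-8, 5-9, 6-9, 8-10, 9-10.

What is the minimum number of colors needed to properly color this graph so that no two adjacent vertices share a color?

2

6 and 9 are adjacent, so at least 2 colors are needed.
A valid assignment using 2 colors: 1=a, 2=b, 3=a, 4=b, 5=b, 6=b, 7=b, 8=a, 9=a, 10=b. No two adjacent vertices share a color.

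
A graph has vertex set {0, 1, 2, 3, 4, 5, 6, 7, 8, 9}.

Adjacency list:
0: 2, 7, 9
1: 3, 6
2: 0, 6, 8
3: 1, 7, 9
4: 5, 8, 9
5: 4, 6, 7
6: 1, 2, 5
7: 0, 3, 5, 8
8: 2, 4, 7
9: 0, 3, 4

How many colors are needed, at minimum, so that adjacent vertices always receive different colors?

3

The cycle 4-9-0-7-8-4 has odd length 5, so it cannot be 2-colored; at least 3 colors are needed.
One proper 3-coloring: 0=b, 1=c, 2=c, 3=b, 4=a, 5=b, 6=a, 7=a, 8=b, 9=c. No two adjacent vertices share a color.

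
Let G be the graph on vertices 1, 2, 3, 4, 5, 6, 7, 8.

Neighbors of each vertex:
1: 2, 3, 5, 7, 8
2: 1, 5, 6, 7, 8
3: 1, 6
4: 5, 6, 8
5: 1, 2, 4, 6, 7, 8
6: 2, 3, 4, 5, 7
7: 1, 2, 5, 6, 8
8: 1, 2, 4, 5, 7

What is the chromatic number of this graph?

5

1, 2, 5, 7, 8 form a clique, so at least 5 colors are needed.
One proper 5-coloring: 1=purple, 2=green, 3=red, 4=green, 5=red, 6=blue, 7=yellow, 8=blue. Each edge has distinct colors on its endpoints.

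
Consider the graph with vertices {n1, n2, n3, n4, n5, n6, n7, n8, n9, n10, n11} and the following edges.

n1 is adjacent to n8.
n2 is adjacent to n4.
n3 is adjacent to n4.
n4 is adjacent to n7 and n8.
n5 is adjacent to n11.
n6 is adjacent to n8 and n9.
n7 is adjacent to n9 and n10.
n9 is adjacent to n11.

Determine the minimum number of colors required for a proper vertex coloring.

The cycle n6-n8-n4-n7-n9-n6 has odd length 5, so it cannot be 2-colored; at least 3 colors are needed.
3 colors suffice: color 1 → {n1, n4, n5, n9, n10}; color 2 → {n2, n3, n7, n8, n11}; color 3 → {n6}. Each edge has distinct colors on its endpoints.

3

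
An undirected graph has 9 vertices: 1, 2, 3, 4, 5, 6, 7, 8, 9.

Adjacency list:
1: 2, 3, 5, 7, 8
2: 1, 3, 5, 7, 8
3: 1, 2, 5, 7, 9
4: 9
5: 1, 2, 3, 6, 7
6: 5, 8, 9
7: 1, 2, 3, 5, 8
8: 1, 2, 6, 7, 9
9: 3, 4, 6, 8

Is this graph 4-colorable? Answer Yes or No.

No

1, 2, 3, 5, 7 form a clique, so at least 5 colors are needed.
So 4 colors are not enough.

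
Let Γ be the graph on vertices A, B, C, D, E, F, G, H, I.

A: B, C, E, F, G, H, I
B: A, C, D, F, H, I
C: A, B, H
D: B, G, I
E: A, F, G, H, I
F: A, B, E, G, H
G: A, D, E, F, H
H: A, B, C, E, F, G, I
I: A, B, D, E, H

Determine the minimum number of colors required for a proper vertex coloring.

A, E, F, G, H form a clique, so at least 5 colors are needed.
One proper 5-coloring: A=red, B=green, C=yellow, D=red, E=green, F=yellow, G=purple, H=blue, I=yellow. Every edge joins two different colors.

5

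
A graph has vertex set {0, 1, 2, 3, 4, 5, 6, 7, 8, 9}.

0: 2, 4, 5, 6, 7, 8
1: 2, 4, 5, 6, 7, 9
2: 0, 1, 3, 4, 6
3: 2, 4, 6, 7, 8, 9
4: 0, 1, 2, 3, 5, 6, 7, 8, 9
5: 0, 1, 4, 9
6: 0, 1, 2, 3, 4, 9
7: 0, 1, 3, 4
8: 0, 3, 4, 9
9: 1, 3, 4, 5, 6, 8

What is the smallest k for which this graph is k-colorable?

4

0, 2, 4, 6 are pairwise adjacent (a clique of size 4), so at least 4 colors are needed.
One proper 4-coloring: 0=b, 1=b, 2=c, 3=b, 4=a, 5=d, 6=d, 7=c, 8=d, 9=c. No two adjacent vertices share a color.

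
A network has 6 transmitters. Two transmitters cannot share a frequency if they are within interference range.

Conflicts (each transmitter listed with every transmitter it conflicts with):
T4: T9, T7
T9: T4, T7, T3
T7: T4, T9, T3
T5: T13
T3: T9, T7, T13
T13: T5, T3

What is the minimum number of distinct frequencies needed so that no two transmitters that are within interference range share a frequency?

T4, T9, T7 pairwise conflict, so at least 3 frequencies are needed.
3 frequencies suffice: frequency 1 → {T9, T13}; frequency 2 → {T4, T5, T3}; frequency 3 → {T7}. Each listed conflict is separated.

3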